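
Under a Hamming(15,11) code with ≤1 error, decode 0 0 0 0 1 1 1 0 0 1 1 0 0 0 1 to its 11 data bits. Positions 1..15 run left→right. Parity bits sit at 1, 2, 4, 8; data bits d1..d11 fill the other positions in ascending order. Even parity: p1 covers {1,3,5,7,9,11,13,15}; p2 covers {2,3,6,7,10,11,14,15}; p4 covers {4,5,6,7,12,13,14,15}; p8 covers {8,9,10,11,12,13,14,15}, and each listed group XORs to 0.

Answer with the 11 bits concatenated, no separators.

01110010001

s1 (pos 1,3,5,7,9,11,13,15): 0⊕0⊕1⊕1⊕0⊕1⊕0⊕1 = 0
s2 (pos 2,3,6,7,10,11,14,15): 0⊕0⊕1⊕1⊕1⊕1⊕0⊕1 = 1
s4 (pos 4,5,6,7,12,13,14,15): 0⊕1⊕1⊕1⊕0⊕0⊕0⊕1 = 0
s8 (pos 8,9,10,11,12,13,14,15): 0⊕0⊕1⊕1⊕0⊕0⊕0⊕1 = 1
Syndrome s8…s1 = 1010 → error at position 10.
Flip position 10: 000011100110001 → 000011100010001
Read data bits from positions 3,5,6,7,9,10,11,12,13,14,15: 01110010001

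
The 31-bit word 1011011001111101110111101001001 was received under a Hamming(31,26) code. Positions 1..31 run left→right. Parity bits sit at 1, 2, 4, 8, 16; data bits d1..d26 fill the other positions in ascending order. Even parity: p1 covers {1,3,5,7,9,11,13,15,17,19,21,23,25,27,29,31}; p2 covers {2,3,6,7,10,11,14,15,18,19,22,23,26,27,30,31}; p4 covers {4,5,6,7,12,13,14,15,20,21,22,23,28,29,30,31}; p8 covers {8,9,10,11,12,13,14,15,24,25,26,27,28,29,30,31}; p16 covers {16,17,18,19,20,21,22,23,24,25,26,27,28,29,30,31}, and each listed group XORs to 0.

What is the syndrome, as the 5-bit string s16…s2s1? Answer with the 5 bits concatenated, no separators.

00000

s1 (pos 1,3,5,7,9,11,13,15,17,19,21,23,25,27,29,31): 1⊕1⊕0⊕1⊕0⊕1⊕1⊕0⊕1⊕0⊕1⊕1⊕1⊕0⊕0⊕1 = 0
s2 (pos 2,3,6,7,10,11,14,15,18,19,22,23,26,27,30,31): 0⊕1⊕1⊕1⊕1⊕1⊕1⊕0⊕1⊕0⊕1⊕1⊕0⊕0⊕0⊕1 = 0
s4 (pos 4,5,6,7,12,13,14,15,20,21,22,23,28,29,30,31): 1⊕0⊕1⊕1⊕1⊕1⊕1⊕0⊕1⊕1⊕1⊕1⊕1⊕0⊕0⊕1 = 0
s8 (pos 8,9,10,11,12,13,14,15,24,25,26,27,28,29,30,31): 0⊕0⊕1⊕1⊕1⊕1⊕1⊕0⊕0⊕1⊕0⊕0⊕1⊕0⊕0⊕1 = 0
s16 (pos 16,17,18,19,20,21,22,23,24,25,26,27,28,29,30,31): 1⊕1⊕1⊕0⊕1⊕1⊕1⊕1⊕0⊕1⊕0⊕0⊕1⊕0⊕0⊕1 = 0
Syndrome s16…s1 = 00000 → no error.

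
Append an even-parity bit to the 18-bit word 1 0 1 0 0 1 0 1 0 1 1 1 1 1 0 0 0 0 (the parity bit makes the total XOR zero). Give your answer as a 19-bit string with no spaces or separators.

1010010101111100001

XOR of the 18 data bits: 1⊕0⊕1⊕0⊕0⊕1⊕0⊕1⊕0⊕1⊕1⊕1⊕1⊕1⊕0⊕0⊕0⊕0 = 1
Parity bit = 1 (so all 19 bits XOR to 0).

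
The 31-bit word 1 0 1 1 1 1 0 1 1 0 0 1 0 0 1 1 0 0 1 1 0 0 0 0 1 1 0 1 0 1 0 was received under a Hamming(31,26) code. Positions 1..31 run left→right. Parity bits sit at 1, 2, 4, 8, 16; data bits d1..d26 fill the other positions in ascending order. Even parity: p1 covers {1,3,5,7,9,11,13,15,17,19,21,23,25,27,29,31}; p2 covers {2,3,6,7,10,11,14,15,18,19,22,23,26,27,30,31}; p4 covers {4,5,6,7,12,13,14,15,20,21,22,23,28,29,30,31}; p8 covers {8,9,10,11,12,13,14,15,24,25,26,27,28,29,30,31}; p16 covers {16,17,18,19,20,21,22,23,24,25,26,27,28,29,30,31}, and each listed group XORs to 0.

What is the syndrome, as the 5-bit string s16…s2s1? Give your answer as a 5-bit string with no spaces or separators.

10001

s1 (pos 1,3,5,7,9,11,13,15,17,19,21,23,25,27,29,31): 1⊕1⊕1⊕0⊕1⊕0⊕0⊕1⊕0⊕1⊕0⊕0⊕1⊕0⊕0⊕0 = 1
s2 (pos 2,3,6,7,10,11,14,15,18,19,22,23,26,27,30,31): 0⊕1⊕1⊕0⊕0⊕0⊕0⊕1⊕0⊕1⊕0⊕0⊕1⊕0⊕1⊕0 = 0
s4 (pos 4,5,6,7,12,13,14,15,20,21,22,23,28,29,30,31): 1⊕1⊕1⊕0⊕1⊕0⊕0⊕1⊕1⊕0⊕0⊕0⊕1⊕0⊕1⊕0 = 0
s8 (pos 8,9,10,11,12,13,14,15,24,25,26,27,28,29,30,31): 1⊕1⊕0⊕0⊕1⊕0⊕0⊕1⊕0⊕1⊕1⊕0⊕1⊕0⊕1⊕0 = 0
s16 (pos 16,17,18,19,20,21,22,23,24,25,26,27,28,29,30,31): 1⊕0⊕0⊕1⊕1⊕0⊕0⊕0⊕0⊕1⊕1⊕0⊕1⊕0⊕1⊕0 = 1
Syndrome s16…s1 = 10001 → error at position 17.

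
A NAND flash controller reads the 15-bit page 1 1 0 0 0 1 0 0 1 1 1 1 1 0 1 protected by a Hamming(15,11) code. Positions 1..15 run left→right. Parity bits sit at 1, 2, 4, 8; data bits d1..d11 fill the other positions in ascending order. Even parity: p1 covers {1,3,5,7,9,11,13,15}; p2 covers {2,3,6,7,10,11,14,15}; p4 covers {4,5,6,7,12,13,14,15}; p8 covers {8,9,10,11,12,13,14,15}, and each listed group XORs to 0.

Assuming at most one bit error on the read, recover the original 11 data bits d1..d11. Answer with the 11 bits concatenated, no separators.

10101111101

s1 (pos 1,3,5,7,9,11,13,15): 1⊕0⊕0⊕0⊕1⊕1⊕1⊕1 = 1
s2 (pos 2,3,6,7,10,11,14,15): 1⊕0⊕1⊕0⊕1⊕1⊕0⊕1 = 1
s4 (pos 4,5,6,7,12,13,14,15): 0⊕0⊕1⊕0⊕1⊕1⊕0⊕1 = 0
s8 (pos 8,9,10,11,12,13,14,15): 0⊕1⊕1⊕1⊕1⊕1⊕0⊕1 = 0
Syndrome s8…s1 = 0011 → error at position 3.
Flip position 3: 110001001111101 → 111001001111101
Read data bits from positions 3,5,6,7,9,10,11,12,13,14,15: 10101111101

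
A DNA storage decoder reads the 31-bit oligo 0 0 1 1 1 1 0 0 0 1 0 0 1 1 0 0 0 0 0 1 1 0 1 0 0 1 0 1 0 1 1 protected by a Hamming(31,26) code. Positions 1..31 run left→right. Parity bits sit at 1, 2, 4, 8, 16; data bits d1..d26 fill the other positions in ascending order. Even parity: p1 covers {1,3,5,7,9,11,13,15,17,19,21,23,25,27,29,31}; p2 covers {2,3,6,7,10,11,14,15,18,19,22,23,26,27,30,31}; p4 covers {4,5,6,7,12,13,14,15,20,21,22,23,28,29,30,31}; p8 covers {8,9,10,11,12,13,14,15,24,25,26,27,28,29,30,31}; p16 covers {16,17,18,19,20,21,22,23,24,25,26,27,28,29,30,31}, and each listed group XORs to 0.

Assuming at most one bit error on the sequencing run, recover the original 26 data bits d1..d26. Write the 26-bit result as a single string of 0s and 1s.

s1 (pos 1,3,5,7,9,11,13,15,17,19,21,23,25,27,29,31): 0⊕1⊕1⊕0⊕0⊕0⊕1⊕0⊕0⊕0⊕1⊕1⊕0⊕0⊕0⊕1 = 0
s2 (pos 2,3,6,7,10,11,14,15,18,19,22,23,26,27,30,31): 0⊕1⊕1⊕0⊕1⊕0⊕1⊕0⊕0⊕0⊕0⊕1⊕1⊕0⊕1⊕1 = 0
s4 (pos 4,5,6,7,12,13,14,15,20,21,22,23,28,29,30,31): 1⊕1⊕1⊕0⊕0⊕1⊕1⊕0⊕1⊕1⊕0⊕1⊕1⊕0⊕1⊕1 = 1
s8 (pos 8,9,10,11,12,13,14,15,24,25,26,27,28,29,30,31): 0⊕0⊕1⊕0⊕0⊕1⊕1⊕0⊕0⊕0⊕1⊕0⊕1⊕0⊕1⊕1 = 1
s16 (pos 16,17,18,19,20,21,22,23,24,25,26,27,28,29,30,31): 0⊕0⊕0⊕0⊕1⊕1⊕0⊕1⊕0⊕0⊕1⊕0⊕1⊕0⊕1⊕1 = 1
Syndrome s16…s1 = 11100 → error at position 28.
Flip position 28: 0011110001001100000110100101011 → 0011110001001100000110100100011
Read data bits from positions 3,5,6,7,9,10,11,12,13,14,15,17,18,19,20,21,22,23,24,25,26,27,28,29,30,31: 11100100110000110100100011

11100100110000110100100011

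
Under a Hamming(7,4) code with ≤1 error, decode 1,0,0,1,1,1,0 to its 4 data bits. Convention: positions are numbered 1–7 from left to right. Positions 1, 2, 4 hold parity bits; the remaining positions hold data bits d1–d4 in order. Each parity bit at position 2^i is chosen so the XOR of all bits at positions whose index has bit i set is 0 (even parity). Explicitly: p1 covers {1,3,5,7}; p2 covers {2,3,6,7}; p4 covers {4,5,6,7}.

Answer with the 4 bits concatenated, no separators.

0100

s1 (pos 1,3,5,7): 1⊕0⊕1⊕0 = 0
s2 (pos 2,3,6,7): 0⊕0⊕1⊕0 = 1
s4 (pos 4,5,6,7): 1⊕1⊕1⊕0 = 1
Syndrome s4…s1 = 110 → error at position 6.
Flip position 6: 1001110 → 1001100
Read data bits from positions 3,5,6,7: 0100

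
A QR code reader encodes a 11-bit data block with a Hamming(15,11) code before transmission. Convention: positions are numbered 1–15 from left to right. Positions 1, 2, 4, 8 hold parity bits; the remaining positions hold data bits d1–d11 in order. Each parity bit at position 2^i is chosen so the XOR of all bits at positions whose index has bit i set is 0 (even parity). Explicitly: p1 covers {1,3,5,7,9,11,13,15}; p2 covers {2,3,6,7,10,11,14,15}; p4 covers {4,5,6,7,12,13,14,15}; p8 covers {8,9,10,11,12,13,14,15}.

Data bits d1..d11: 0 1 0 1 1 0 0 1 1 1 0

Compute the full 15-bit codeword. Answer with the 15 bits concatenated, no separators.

Place data at non-parity positions: p1 p2 0 p4 1 0 1 p8 1 0 0 1 1 1 0
p1 (pos 1,3,5,7,9,11,13,15): XOR of data positions = 0⊕1⊕1⊕1⊕0⊕1⊕0 = 0
p2 (pos 2,3,6,7,10,11,14,15): XOR of data positions = 0⊕0⊕1⊕0⊕0⊕1⊕0 = 0
p4 (pos 4,5,6,7,12,13,14,15): XOR of data positions = 1⊕0⊕1⊕1⊕1⊕1⊕0 = 1
p8 (pos 8,9,10,11,12,13,14,15): XOR of data positions = 1⊕0⊕0⊕1⊕1⊕1⊕0 = 0
Codeword: 000110101001110

000110101001110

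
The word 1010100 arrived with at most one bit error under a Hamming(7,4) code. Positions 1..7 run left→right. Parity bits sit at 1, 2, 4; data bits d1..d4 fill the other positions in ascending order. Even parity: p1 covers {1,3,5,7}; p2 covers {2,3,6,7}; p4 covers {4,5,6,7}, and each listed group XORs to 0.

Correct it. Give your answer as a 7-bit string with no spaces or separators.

s1 (pos 1,3,5,7): 1⊕1⊕1⊕0 = 1
s2 (pos 2,3,6,7): 0⊕1⊕0⊕0 = 1
s4 (pos 4,5,6,7): 0⊕1⊕0⊕0 = 1
Syndrome s4…s1 = 111 → error at position 7.
Flip position 7: 1010100 → 1010101

1010101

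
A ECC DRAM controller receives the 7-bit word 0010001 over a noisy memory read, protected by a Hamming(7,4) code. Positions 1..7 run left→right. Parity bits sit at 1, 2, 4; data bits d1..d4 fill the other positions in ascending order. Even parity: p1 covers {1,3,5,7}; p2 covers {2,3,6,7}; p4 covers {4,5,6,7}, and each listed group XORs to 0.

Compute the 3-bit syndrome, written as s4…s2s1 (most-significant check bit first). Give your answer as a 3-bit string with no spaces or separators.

s1 (pos 1,3,5,7): 0⊕1⊕0⊕1 = 0
s2 (pos 2,3,6,7): 0⊕1⊕0⊕1 = 0
s4 (pos 4,5,6,7): 0⊕0⊕0⊕1 = 1
Syndrome s4…s1 = 100 → error at position 4.

100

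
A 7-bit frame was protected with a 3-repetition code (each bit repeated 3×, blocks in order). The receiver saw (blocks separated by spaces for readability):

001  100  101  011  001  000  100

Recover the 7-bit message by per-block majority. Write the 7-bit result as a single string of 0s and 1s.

Block 1 (001): 1 one → 0
Block 2 (100): 1 one → 0
Block 3 (101): 2 ones → 1
Block 4 (011): 2 ones → 1
Block 5 (001): 1 one → 0
Block 6 (000): 0 ones → 0
Block 7 (100): 1 one → 0

0011000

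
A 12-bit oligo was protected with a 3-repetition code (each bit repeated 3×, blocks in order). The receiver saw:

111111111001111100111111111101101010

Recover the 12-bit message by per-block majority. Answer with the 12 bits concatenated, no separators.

Block 1 (111): 3 ones → 1
Block 2 (111): 3 ones → 1
Block 3 (111): 3 ones → 1
Block 4 (001): 1 one → 0
Block 5 (111): 3 ones → 1
Block 6 (100): 1 one → 0
Block 7 (111): 3 ones → 1
Block 8 (111): 3 ones → 1
Block 9 (111): 3 ones → 1
Block 10 (101): 2 ones → 1
Block 11 (101): 2 ones → 1
Block 12 (010): 1 one → 0

111010111110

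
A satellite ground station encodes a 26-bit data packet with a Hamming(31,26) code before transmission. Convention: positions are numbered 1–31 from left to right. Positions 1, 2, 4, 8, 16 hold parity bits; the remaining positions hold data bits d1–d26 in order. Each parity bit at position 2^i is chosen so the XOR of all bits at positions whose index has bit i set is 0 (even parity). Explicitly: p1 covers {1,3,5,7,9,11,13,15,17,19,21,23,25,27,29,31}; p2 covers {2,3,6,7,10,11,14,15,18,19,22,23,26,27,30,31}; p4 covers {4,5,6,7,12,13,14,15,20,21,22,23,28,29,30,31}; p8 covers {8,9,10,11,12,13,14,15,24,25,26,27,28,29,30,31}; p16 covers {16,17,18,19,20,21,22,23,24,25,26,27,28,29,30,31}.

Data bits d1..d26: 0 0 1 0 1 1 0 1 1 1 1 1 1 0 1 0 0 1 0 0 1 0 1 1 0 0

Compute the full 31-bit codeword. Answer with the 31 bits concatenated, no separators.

Place data at non-parity positions: p1 p2 0 p4 0 1 0 p8 1 1 0 1 1 1 1 p16 1 1 0 1 0 0 1 0 0 1 0 1 1 0 0
p1 (pos 1,3,5,7,9,11,13,15,17,19,21,23,25,27,29,31): XOR of data positions = 0⊕0⊕0⊕1⊕0⊕1⊕1⊕1⊕0⊕0⊕1⊕0⊕0⊕1⊕0 = 0
p2 (pos 2,3,6,7,10,11,14,15,18,19,22,23,26,27,30,31): XOR of data positions = 0⊕1⊕0⊕1⊕0⊕1⊕1⊕1⊕0⊕0⊕1⊕1⊕0⊕0⊕0 = 1
p4 (pos 4,5,6,7,12,13,14,15,20,21,22,23,28,29,30,31): XOR of data positions = 0⊕1⊕0⊕1⊕1⊕1⊕1⊕1⊕0⊕0⊕1⊕1⊕1⊕0⊕0 = 1
p8 (pos 8,9,10,11,12,13,14,15,24,25,26,27,28,29,30,31): XOR of data positions = 1⊕1⊕0⊕1⊕1⊕1⊕1⊕0⊕0⊕1⊕0⊕1⊕1⊕0⊕0 = 1
p16 (pos 16,17,18,19,20,21,22,23,24,25,26,27,28,29,30,31): XOR of data positions = 1⊕1⊕0⊕1⊕0⊕0⊕1⊕0⊕0⊕1⊕0⊕1⊕1⊕0⊕0 = 1
Codeword: 0101010111011111110100100101100

0101010111011111110100100101100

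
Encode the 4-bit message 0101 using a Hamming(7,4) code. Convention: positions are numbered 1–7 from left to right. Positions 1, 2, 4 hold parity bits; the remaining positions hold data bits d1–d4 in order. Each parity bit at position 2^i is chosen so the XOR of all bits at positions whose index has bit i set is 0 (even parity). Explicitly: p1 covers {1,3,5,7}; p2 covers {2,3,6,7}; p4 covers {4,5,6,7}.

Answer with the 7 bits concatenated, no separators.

0100101

Place data at non-parity positions: p1 p2 0 p4 1 0 1
p1 (pos 1,3,5,7): XOR of data positions = 0⊕1⊕1 = 0
p2 (pos 2,3,6,7): XOR of data positions = 0⊕0⊕1 = 1
p4 (pos 4,5,6,7): XOR of data positions = 1⊕0⊕1 = 0
Codeword: 0100101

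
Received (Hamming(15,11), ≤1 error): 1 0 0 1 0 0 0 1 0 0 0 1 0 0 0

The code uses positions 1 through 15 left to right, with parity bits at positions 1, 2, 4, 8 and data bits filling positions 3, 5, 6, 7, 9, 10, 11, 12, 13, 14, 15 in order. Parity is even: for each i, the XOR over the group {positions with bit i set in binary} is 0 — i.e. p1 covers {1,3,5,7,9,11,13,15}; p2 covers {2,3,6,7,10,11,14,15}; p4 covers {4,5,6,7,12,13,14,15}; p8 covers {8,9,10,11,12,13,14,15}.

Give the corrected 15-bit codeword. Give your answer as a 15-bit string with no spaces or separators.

000100010001000

s1 (pos 1,3,5,7,9,11,13,15): 1⊕0⊕0⊕0⊕0⊕0⊕0⊕0 = 1
s2 (pos 2,3,6,7,10,11,14,15): 0⊕0⊕0⊕0⊕0⊕0⊕0⊕0 = 0
s4 (pos 4,5,6,7,12,13,14,15): 1⊕0⊕0⊕0⊕1⊕0⊕0⊕0 = 0
s8 (pos 8,9,10,11,12,13,14,15): 1⊕0⊕0⊕0⊕1⊕0⊕0⊕0 = 0
Syndrome s8…s1 = 0001 → error at position 1.
Flip position 1: 100100010001000 → 000100010001000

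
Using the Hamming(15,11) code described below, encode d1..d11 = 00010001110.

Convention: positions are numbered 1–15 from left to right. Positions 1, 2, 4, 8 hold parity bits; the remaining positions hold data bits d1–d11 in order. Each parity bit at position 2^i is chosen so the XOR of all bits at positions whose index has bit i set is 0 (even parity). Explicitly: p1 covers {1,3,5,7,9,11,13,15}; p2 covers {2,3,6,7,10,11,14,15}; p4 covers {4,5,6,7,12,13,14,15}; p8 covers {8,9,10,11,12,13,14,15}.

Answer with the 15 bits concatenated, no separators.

000000110001110

Place data at non-parity positions: p1 p2 0 p4 0 0 1 p8 0 0 0 1 1 1 0
p1 (pos 1,3,5,7,9,11,13,15): XOR of data positions = 0⊕0⊕1⊕0⊕0⊕1⊕0 = 0
p2 (pos 2,3,6,7,10,11,14,15): XOR of data positions = 0⊕0⊕1⊕0⊕0⊕1⊕0 = 0
p4 (pos 4,5,6,7,12,13,14,15): XOR of data positions = 0⊕0⊕1⊕1⊕1⊕1⊕0 = 0
p8 (pos 8,9,10,11,12,13,14,15): XOR of data positions = 0⊕0⊕0⊕1⊕1⊕1⊕0 = 1
Codeword: 000000110001110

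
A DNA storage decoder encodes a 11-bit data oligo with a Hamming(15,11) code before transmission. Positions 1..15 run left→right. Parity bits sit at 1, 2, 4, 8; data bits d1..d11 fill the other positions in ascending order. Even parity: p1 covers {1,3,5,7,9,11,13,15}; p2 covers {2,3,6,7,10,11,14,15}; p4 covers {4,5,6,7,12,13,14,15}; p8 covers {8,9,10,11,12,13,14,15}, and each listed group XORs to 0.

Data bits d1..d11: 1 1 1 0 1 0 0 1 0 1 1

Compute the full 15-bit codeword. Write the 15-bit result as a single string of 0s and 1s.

001111001001011

Place data at non-parity positions: p1 p2 1 p4 1 1 0 p8 1 0 0 1 0 1 1
p1 (pos 1,3,5,7,9,11,13,15): XOR of data positions = 1⊕1⊕0⊕1⊕0⊕0⊕1 = 0
p2 (pos 2,3,6,7,10,11,14,15): XOR of data positions = 1⊕1⊕0⊕0⊕0⊕1⊕1 = 0
p4 (pos 4,5,6,7,12,13,14,15): XOR of data positions = 1⊕1⊕0⊕1⊕0⊕1⊕1 = 1
p8 (pos 8,9,10,11,12,13,14,15): XOR of data positions = 1⊕0⊕0⊕1⊕0⊕1⊕1 = 0
Codeword: 001111001001011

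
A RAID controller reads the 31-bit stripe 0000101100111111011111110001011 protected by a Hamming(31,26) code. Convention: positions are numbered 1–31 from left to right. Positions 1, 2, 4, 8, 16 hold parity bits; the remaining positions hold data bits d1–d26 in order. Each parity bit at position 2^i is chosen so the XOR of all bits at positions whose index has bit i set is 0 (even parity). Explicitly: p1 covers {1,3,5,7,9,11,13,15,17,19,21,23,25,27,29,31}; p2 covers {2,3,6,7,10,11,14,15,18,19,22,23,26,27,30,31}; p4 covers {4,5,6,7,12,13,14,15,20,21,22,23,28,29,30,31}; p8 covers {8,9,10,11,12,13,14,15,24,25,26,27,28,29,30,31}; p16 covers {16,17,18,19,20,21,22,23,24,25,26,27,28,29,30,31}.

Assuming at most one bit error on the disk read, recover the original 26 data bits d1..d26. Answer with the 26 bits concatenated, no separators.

01010011111011101110001011

s1 (pos 1,3,5,7,9,11,13,15,17,19,21,23,25,27,29,31): 0⊕0⊕1⊕1⊕0⊕1⊕1⊕1⊕0⊕1⊕1⊕1⊕0⊕0⊕0⊕1 = 1
s2 (pos 2,3,6,7,10,11,14,15,18,19,22,23,26,27,30,31): 0⊕0⊕0⊕1⊕0⊕1⊕1⊕1⊕1⊕1⊕1⊕1⊕0⊕0⊕1⊕1 = 0
s4 (pos 4,5,6,7,12,13,14,15,20,21,22,23,28,29,30,31): 0⊕1⊕0⊕1⊕1⊕1⊕1⊕1⊕1⊕1⊕1⊕1⊕1⊕0⊕1⊕1 = 1
s8 (pos 8,9,10,11,12,13,14,15,24,25,26,27,28,29,30,31): 1⊕0⊕0⊕1⊕1⊕1⊕1⊕1⊕1⊕0⊕0⊕0⊕1⊕0⊕1⊕1 = 0
s16 (pos 16,17,18,19,20,21,22,23,24,25,26,27,28,29,30,31): 1⊕0⊕1⊕1⊕1⊕1⊕1⊕1⊕1⊕0⊕0⊕0⊕1⊕0⊕1⊕1 = 1
Syndrome s16…s1 = 10101 → error at position 21.
Flip position 21: 0000101100111111011111110001011 → 0000101100111111011101110001011
Read data bits from positions 3,5,6,7,9,10,11,12,13,14,15,17,18,19,20,21,22,23,24,25,26,27,28,29,30,31: 01010011111011101110001011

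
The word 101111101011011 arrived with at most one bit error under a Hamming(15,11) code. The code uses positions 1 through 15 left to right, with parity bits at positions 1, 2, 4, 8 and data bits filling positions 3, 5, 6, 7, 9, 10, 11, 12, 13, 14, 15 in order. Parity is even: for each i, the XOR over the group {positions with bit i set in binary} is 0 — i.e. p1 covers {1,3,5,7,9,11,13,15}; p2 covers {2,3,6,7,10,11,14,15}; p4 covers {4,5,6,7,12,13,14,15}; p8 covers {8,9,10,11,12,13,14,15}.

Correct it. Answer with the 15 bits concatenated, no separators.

s1 (pos 1,3,5,7,9,11,13,15): 1⊕1⊕1⊕1⊕1⊕1⊕0⊕1 = 1
s2 (pos 2,3,6,7,10,11,14,15): 0⊕1⊕1⊕1⊕0⊕1⊕1⊕1 = 0
s4 (pos 4,5,6,7,12,13,14,15): 1⊕1⊕1⊕1⊕1⊕0⊕1⊕1 = 1
s8 (pos 8,9,10,11,12,13,14,15): 0⊕1⊕0⊕1⊕1⊕0⊕1⊕1 = 1
Syndrome s8…s1 = 1101 → error at position 13.
Flip position 13: 101111101011011 → 101111101011111

101111101011111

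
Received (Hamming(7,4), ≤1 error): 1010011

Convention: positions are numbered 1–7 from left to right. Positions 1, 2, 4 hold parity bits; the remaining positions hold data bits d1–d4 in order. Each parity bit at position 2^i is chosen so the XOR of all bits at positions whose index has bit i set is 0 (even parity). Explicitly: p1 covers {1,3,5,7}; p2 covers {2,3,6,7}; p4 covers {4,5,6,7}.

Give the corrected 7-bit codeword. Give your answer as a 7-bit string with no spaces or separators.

s1 (pos 1,3,5,7): 1⊕1⊕0⊕1 = 1
s2 (pos 2,3,6,7): 0⊕1⊕1⊕1 = 1
s4 (pos 4,5,6,7): 0⊕0⊕1⊕1 = 0
Syndrome s4…s1 = 011 → error at position 3.
Flip position 3: 1010011 → 1000011

1000011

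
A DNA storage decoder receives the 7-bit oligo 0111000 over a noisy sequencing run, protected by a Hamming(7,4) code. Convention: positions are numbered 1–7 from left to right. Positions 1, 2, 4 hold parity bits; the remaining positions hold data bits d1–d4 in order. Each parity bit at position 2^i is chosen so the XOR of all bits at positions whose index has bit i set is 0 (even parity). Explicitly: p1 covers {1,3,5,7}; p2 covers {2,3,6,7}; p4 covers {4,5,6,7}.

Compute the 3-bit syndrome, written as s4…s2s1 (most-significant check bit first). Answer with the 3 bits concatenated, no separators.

101

s1 (pos 1,3,5,7): 0⊕1⊕0⊕0 = 1
s2 (pos 2,3,6,7): 1⊕1⊕0⊕0 = 0
s4 (pos 4,5,6,7): 1⊕0⊕0⊕0 = 1
Syndrome s4…s1 = 101 → error at position 5.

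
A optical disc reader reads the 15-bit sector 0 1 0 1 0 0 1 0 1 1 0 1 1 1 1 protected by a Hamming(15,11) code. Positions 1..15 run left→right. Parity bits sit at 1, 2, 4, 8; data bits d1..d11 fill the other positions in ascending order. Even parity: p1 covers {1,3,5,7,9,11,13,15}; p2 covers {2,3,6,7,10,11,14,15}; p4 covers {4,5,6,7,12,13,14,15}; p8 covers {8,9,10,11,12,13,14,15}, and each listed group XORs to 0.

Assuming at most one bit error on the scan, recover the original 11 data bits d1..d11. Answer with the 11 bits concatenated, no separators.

00011101111

s1 (pos 1,3,5,7,9,11,13,15): 0⊕0⊕0⊕1⊕1⊕0⊕1⊕1 = 0
s2 (pos 2,3,6,7,10,11,14,15): 1⊕0⊕0⊕1⊕1⊕0⊕1⊕1 = 1
s4 (pos 4,5,6,7,12,13,14,15): 1⊕0⊕0⊕1⊕1⊕1⊕1⊕1 = 0
s8 (pos 8,9,10,11,12,13,14,15): 0⊕1⊕1⊕0⊕1⊕1⊕1⊕1 = 0
Syndrome s8…s1 = 0010 → error at position 2.
Flip position 2: 010100101101111 → 000100101101111
Read data bits from positions 3,5,6,7,9,10,11,12,13,14,15: 00011101111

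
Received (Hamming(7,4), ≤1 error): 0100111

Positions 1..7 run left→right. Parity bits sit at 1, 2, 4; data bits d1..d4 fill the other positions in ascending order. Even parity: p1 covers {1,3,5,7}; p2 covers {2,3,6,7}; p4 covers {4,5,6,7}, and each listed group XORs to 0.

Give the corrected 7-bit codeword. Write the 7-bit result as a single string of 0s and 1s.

0100101

s1 (pos 1,3,5,7): 0⊕0⊕1⊕1 = 0
s2 (pos 2,3,6,7): 1⊕0⊕1⊕1 = 1
s4 (pos 4,5,6,7): 0⊕1⊕1⊕1 = 1
Syndrome s4…s1 = 110 → error at position 6.
Flip position 6: 0100111 → 0100101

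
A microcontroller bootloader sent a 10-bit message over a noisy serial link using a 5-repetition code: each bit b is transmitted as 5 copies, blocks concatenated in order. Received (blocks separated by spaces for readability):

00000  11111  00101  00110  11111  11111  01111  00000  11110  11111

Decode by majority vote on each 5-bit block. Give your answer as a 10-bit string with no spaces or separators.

0100111011

Block 1 (00000): 0 ones → 0
Block 2 (11111): 5 ones → 1
Block 3 (00101): 2 ones → 0
Block 4 (00110): 2 ones → 0
Block 5 (11111): 5 ones → 1
Block 6 (11111): 5 ones → 1
Block 7 (01111): 4 ones → 1
Block 8 (00000): 0 ones → 0
Block 9 (11110): 4 ones → 1
Block 10 (11111): 5 ones → 1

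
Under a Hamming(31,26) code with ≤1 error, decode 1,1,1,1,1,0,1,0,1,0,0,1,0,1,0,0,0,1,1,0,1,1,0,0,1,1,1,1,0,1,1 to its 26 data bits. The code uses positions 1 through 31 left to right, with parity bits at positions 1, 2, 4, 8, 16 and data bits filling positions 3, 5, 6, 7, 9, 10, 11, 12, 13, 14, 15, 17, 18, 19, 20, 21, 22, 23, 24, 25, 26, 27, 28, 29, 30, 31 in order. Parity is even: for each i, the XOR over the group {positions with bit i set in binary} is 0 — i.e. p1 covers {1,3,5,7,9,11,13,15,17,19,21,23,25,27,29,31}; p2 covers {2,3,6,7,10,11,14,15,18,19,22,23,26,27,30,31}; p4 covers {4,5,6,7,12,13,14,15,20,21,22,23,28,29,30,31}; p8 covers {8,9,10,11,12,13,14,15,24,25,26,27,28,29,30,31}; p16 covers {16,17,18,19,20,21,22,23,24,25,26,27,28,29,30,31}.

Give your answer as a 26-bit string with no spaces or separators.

s1 (pos 1,3,5,7,9,11,13,15,17,19,21,23,25,27,29,31): 1⊕1⊕1⊕1⊕1⊕0⊕0⊕0⊕0⊕1⊕1⊕0⊕1⊕1⊕0⊕1 = 0
s2 (pos 2,3,6,7,10,11,14,15,18,19,22,23,26,27,30,31): 1⊕1⊕0⊕1⊕0⊕0⊕1⊕0⊕1⊕1⊕1⊕0⊕1⊕1⊕1⊕1 = 1
s4 (pos 4,5,6,7,12,13,14,15,20,21,22,23,28,29,30,31): 1⊕1⊕0⊕1⊕1⊕0⊕1⊕0⊕0⊕1⊕1⊕0⊕1⊕0⊕1⊕1 = 0
s8 (pos 8,9,10,11,12,13,14,15,24,25,26,27,28,29,30,31): 0⊕1⊕0⊕0⊕1⊕0⊕1⊕0⊕0⊕1⊕1⊕1⊕1⊕0⊕1⊕1 = 1
s16 (pos 16,17,18,19,20,21,22,23,24,25,26,27,28,29,30,31): 0⊕0⊕1⊕1⊕0⊕1⊕1⊕0⊕0⊕1⊕1⊕1⊕1⊕0⊕1⊕1 = 0
Syndrome s16…s1 = 01010 → error at position 10.
Flip position 10: 1111101010010100011011001111011 → 1111101011010100011011001111011
Read data bits from positions 3,5,6,7,9,10,11,12,13,14,15,17,18,19,20,21,22,23,24,25,26,27,28,29,30,31: 11011101010011011001111011

11011101010011011001111011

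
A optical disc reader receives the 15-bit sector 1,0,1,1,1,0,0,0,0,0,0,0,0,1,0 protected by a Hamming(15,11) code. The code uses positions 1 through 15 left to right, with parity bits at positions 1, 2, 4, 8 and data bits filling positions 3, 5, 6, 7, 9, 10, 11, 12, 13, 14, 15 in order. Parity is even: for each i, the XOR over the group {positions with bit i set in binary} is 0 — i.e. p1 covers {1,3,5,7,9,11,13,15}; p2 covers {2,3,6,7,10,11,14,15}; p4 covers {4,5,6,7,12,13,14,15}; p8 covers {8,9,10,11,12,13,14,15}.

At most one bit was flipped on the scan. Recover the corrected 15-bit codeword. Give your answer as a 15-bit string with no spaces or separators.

101110000000110

s1 (pos 1,3,5,7,9,11,13,15): 1⊕1⊕1⊕0⊕0⊕0⊕0⊕0 = 1
s2 (pos 2,3,6,7,10,11,14,15): 0⊕1⊕0⊕0⊕0⊕0⊕1⊕0 = 0
s4 (pos 4,5,6,7,12,13,14,15): 1⊕1⊕0⊕0⊕0⊕0⊕1⊕0 = 1
s8 (pos 8,9,10,11,12,13,14,15): 0⊕0⊕0⊕0⊕0⊕0⊕1⊕0 = 1
Syndrome s8…s1 = 1101 → error at position 13.
Flip position 13: 101110000000010 → 101110000000110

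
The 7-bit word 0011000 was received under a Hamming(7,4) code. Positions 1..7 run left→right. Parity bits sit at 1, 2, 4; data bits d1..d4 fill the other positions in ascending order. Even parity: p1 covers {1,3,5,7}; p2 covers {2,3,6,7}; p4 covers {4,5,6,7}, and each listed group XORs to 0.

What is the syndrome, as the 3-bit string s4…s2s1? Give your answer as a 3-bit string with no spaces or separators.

111

s1 (pos 1,3,5,7): 0⊕1⊕0⊕0 = 1
s2 (pos 2,3,6,7): 0⊕1⊕0⊕0 = 1
s4 (pos 4,5,6,7): 1⊕0⊕0⊕0 = 1
Syndrome s4…s1 = 111 → error at position 7.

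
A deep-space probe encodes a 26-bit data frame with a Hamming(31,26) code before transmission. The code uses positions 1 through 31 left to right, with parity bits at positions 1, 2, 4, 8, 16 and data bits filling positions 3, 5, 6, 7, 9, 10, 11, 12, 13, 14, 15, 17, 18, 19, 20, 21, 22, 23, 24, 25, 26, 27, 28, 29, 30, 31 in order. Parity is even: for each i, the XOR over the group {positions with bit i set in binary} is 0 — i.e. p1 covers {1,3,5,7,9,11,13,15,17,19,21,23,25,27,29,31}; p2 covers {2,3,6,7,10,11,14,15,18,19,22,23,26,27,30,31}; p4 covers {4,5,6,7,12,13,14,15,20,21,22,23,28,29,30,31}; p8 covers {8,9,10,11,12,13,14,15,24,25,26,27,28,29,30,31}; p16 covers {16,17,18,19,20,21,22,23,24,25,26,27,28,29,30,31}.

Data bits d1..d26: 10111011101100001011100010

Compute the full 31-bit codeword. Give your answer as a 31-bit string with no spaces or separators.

0011011110111010100001011100010

Place data at non-parity positions: p1 p2 1 p4 0 1 1 p8 1 0 1 1 1 0 1 p16 1 0 0 0 0 1 0 1 1 1 0 0 0 1 0
p1 (pos 1,3,5,7,9,11,13,15,17,19,21,23,25,27,29,31): XOR of data positions = 1⊕0⊕1⊕1⊕1⊕1⊕1⊕1⊕0⊕0⊕0⊕1⊕0⊕0⊕0 = 0
p2 (pos 2,3,6,7,10,11,14,15,18,19,22,23,26,27,30,31): XOR of data positions = 1⊕1⊕1⊕0⊕1⊕0⊕1⊕0⊕0⊕1⊕0⊕1⊕0⊕1⊕0 = 0
p4 (pos 4,5,6,7,12,13,14,15,20,21,22,23,28,29,30,31): XOR of data positions = 0⊕1⊕1⊕1⊕1⊕0⊕1⊕0⊕0⊕1⊕0⊕0⊕0⊕1⊕0 = 1
p8 (pos 8,9,10,11,12,13,14,15,24,25,26,27,28,29,30,31): XOR of data positions = 1⊕0⊕1⊕1⊕1⊕0⊕1⊕1⊕1⊕1⊕0⊕0⊕0⊕1⊕0 = 1
p16 (pos 16,17,18,19,20,21,22,23,24,25,26,27,28,29,30,31): XOR of data positions = 1⊕0⊕0⊕0⊕0⊕1⊕0⊕1⊕1⊕1⊕0⊕0⊕0⊕1⊕0 = 0
Codeword: 0011011110111010100001011100010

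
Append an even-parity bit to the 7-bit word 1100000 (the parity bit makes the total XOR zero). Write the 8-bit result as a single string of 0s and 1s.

11000000

XOR of the 7 data bits: 1⊕1⊕0⊕0⊕0⊕0⊕0 = 0
Parity bit = 0 (so all 8 bits XOR to 0).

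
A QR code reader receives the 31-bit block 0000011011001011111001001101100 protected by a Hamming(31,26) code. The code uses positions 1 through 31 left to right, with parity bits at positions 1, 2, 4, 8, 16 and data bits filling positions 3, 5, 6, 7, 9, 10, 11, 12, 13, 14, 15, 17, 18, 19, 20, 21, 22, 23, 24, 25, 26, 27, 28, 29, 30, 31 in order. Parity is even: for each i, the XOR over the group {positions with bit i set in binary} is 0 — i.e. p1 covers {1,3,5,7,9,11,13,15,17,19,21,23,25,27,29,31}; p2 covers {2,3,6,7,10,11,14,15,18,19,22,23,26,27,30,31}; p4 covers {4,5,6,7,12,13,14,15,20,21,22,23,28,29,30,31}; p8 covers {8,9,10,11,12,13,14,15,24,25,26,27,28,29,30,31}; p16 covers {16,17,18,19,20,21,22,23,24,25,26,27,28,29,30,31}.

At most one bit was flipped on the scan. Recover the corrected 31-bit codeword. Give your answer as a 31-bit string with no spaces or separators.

0000011011001011111101001101100

s1 (pos 1,3,5,7,9,11,13,15,17,19,21,23,25,27,29,31): 0⊕0⊕0⊕1⊕1⊕0⊕1⊕1⊕1⊕1⊕0⊕0⊕1⊕0⊕1⊕0 = 0
s2 (pos 2,3,6,7,10,11,14,15,18,19,22,23,26,27,30,31): 0⊕0⊕1⊕1⊕1⊕0⊕0⊕1⊕1⊕1⊕1⊕0⊕1⊕0⊕0⊕0 = 0
s4 (pos 4,5,6,7,12,13,14,15,20,21,22,23,28,29,30,31): 0⊕0⊕1⊕1⊕0⊕1⊕0⊕1⊕0⊕0⊕1⊕0⊕1⊕1⊕0⊕0 = 1
s8 (pos 8,9,10,11,12,13,14,15,24,25,26,27,28,29,30,31): 0⊕1⊕1⊕0⊕0⊕1⊕0⊕1⊕0⊕1⊕1⊕0⊕1⊕1⊕0⊕0 = 0
s16 (pos 16,17,18,19,20,21,22,23,24,25,26,27,28,29,30,31): 1⊕1⊕1⊕1⊕0⊕0⊕1⊕0⊕0⊕1⊕1⊕0⊕1⊕1⊕0⊕0 = 1
Syndrome s16…s1 = 10100 → error at position 20.
Flip position 20: 0000011011001011111001001101100 → 0000011011001011111101001101100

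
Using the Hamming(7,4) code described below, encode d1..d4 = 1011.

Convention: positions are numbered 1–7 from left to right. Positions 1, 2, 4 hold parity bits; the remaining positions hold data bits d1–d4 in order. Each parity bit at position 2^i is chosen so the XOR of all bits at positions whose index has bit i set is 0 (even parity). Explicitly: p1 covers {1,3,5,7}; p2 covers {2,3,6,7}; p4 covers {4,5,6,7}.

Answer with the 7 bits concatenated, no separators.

0110011

Place data at non-parity positions: p1 p2 1 p4 0 1 1
p1 (pos 1,3,5,7): XOR of data positions = 1⊕0⊕1 = 0
p2 (pos 2,3,6,7): XOR of data positions = 1⊕1⊕1 = 1
p4 (pos 4,5,6,7): XOR of data positions = 0⊕1⊕1 = 0
Codeword: 0110011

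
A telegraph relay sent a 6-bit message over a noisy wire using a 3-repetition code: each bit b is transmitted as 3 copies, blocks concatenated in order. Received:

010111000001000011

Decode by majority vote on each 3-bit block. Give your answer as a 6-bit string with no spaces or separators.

Block 1 (010): 1 one → 0
Block 2 (111): 3 ones → 1
Block 3 (000): 0 ones → 0
Block 4 (001): 1 one → 0
Block 5 (000): 0 ones → 0
Block 6 (011): 2 ones → 1

010001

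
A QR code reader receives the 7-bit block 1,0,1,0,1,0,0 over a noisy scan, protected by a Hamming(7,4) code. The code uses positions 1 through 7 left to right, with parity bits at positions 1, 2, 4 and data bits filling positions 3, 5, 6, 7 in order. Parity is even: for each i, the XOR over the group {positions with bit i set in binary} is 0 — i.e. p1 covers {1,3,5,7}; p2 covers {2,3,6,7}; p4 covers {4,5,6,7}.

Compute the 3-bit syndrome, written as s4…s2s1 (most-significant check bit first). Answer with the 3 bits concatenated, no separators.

s1 (pos 1,3,5,7): 1⊕1⊕1⊕0 = 1
s2 (pos 2,3,6,7): 0⊕1⊕0⊕0 = 1
s4 (pos 4,5,6,7): 0⊕1⊕0⊕0 = 1
Syndrome s4…s1 = 111 → error at position 7.

111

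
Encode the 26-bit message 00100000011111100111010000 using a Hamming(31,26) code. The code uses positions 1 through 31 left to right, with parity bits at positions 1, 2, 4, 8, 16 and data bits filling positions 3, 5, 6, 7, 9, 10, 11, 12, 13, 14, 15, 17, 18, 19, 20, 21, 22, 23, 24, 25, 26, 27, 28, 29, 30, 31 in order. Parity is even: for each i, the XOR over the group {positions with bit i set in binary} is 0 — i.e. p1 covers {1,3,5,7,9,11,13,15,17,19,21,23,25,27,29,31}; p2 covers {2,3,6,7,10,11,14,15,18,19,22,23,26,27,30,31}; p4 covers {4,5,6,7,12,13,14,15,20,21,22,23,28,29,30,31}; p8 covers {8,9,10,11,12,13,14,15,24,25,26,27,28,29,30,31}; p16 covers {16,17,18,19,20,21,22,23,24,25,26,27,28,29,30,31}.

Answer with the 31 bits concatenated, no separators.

0101010100000110111100111010000

Place data at non-parity positions: p1 p2 0 p4 0 1 0 p8 0 0 0 0 0 1 1 p16 1 1 1 1 0 0 1 1 1 0 1 0 0 0 0
p1 (pos 1,3,5,7,9,11,13,15,17,19,21,23,25,27,29,31): XOR of data positions = 0⊕0⊕0⊕0⊕0⊕0⊕1⊕1⊕1⊕0⊕1⊕1⊕1⊕0⊕0 = 0
p2 (pos 2,3,6,7,10,11,14,15,18,19,22,23,26,27,30,31): XOR of data positions = 0⊕1⊕0⊕0⊕0⊕1⊕1⊕1⊕1⊕0⊕1⊕0⊕1⊕0⊕0 = 1
p4 (pos 4,5,6,7,12,13,14,15,20,21,22,23,28,29,30,31): XOR of data positions = 0⊕1⊕0⊕0⊕0⊕1⊕1⊕1⊕0⊕0⊕1⊕0⊕0⊕0⊕0 = 1
p8 (pos 8,9,10,11,12,13,14,15,24,25,26,27,28,29,30,31): XOR of data positions = 0⊕0⊕0⊕0⊕0⊕1⊕1⊕1⊕1⊕0⊕1⊕0⊕0⊕0⊕0 = 1
p16 (pos 16,17,18,19,20,21,22,23,24,25,26,27,28,29,30,31): XOR of data positions = 1⊕1⊕1⊕1⊕0⊕0⊕1⊕1⊕1⊕0⊕1⊕0⊕0⊕0⊕0 = 0
Codeword: 0101010100000110111100111010000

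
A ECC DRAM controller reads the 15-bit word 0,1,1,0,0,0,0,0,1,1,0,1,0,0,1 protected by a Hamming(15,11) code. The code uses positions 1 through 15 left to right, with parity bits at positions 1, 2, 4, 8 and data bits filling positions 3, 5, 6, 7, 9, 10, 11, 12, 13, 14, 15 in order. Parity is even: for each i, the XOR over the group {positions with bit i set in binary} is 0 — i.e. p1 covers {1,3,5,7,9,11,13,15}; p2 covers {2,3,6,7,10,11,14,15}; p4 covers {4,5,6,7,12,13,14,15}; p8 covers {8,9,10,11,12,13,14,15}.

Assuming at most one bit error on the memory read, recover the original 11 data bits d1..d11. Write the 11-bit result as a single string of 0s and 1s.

10001101001

s1 (pos 1,3,5,7,9,11,13,15): 0⊕1⊕0⊕0⊕1⊕0⊕0⊕1 = 1
s2 (pos 2,3,6,7,10,11,14,15): 1⊕1⊕0⊕0⊕1⊕0⊕0⊕1 = 0
s4 (pos 4,5,6,7,12,13,14,15): 0⊕0⊕0⊕0⊕1⊕0⊕0⊕1 = 0
s8 (pos 8,9,10,11,12,13,14,15): 0⊕1⊕1⊕0⊕1⊕0⊕0⊕1 = 0
Syndrome s8…s1 = 0001 → error at position 1.
Flip position 1: 011000001101001 → 111000001101001
Read data bits from positions 3,5,6,7,9,10,11,12,13,14,15: 10001101001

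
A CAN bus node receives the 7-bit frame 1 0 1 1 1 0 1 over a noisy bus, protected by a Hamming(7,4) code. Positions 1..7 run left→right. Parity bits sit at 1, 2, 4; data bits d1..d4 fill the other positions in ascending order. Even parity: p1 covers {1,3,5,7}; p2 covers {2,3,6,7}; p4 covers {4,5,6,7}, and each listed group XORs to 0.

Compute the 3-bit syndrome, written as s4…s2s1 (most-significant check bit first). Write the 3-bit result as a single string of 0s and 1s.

100

s1 (pos 1,3,5,7): 1⊕1⊕1⊕1 = 0
s2 (pos 2,3,6,7): 0⊕1⊕0⊕1 = 0
s4 (pos 4,5,6,7): 1⊕1⊕0⊕1 = 1
Syndrome s4…s1 = 100 → error at position 4.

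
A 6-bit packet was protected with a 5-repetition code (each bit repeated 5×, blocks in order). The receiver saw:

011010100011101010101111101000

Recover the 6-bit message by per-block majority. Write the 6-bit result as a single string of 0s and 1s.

101010

Block 1 (01101): 3 ones → 1
Block 2 (01000): 1 one → 0
Block 3 (11101): 4 ones → 1
Block 4 (01010): 2 ones → 0
Block 5 (11111): 5 ones → 1
Block 6 (01000): 1 one → 0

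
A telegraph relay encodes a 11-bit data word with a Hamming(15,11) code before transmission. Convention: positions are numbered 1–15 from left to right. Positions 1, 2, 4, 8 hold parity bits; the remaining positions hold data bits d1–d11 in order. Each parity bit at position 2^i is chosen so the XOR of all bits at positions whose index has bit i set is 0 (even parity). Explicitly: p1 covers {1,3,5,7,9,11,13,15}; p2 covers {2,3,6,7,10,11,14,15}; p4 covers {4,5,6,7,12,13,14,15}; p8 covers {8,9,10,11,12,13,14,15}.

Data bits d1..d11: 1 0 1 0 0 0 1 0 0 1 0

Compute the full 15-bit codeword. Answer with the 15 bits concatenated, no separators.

001001000010010

Place data at non-parity positions: p1 p2 1 p4 0 1 0 p8 0 0 1 0 0 1 0
p1 (pos 1,3,5,7,9,11,13,15): XOR of data positions = 1⊕0⊕0⊕0⊕1⊕0⊕0 = 0
p2 (pos 2,3,6,7,10,11,14,15): XOR of data positions = 1⊕1⊕0⊕0⊕1⊕1⊕0 = 0
p4 (pos 4,5,6,7,12,13,14,15): XOR of data positions = 0⊕1⊕0⊕0⊕0⊕1⊕0 = 0
p8 (pos 8,9,10,11,12,13,14,15): XOR of data positions = 0⊕0⊕1⊕0⊕0⊕1⊕0 = 0
Codeword: 001001000010010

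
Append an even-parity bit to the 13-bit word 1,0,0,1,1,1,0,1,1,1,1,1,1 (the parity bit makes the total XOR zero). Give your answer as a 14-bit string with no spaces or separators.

10011101111110

XOR of the 13 data bits: 1⊕0⊕0⊕1⊕1⊕1⊕0⊕1⊕1⊕1⊕1⊕1⊕1 = 0
Parity bit = 0 (so all 14 bits XOR to 0).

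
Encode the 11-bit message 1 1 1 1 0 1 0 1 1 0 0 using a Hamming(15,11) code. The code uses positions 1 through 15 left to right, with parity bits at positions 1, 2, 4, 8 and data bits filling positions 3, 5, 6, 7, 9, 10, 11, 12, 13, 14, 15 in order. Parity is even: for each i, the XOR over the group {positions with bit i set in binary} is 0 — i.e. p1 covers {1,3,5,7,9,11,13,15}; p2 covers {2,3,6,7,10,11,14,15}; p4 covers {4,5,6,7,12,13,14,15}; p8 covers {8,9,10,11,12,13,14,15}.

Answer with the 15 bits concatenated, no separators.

Place data at non-parity positions: p1 p2 1 p4 1 1 1 p8 0 1 0 1 1 0 0
p1 (pos 1,3,5,7,9,11,13,15): XOR of data positions = 1⊕1⊕1⊕0⊕0⊕1⊕0 = 0
p2 (pos 2,3,6,7,10,11,14,15): XOR of data positions = 1⊕1⊕1⊕1⊕0⊕0⊕0 = 0
p4 (pos 4,5,6,7,12,13,14,15): XOR of data positions = 1⊕1⊕1⊕1⊕1⊕0⊕0 = 1
p8 (pos 8,9,10,11,12,13,14,15): XOR of data positions = 0⊕1⊕0⊕1⊕1⊕0⊕0 = 1
Codeword: 001111110101100

001111110101100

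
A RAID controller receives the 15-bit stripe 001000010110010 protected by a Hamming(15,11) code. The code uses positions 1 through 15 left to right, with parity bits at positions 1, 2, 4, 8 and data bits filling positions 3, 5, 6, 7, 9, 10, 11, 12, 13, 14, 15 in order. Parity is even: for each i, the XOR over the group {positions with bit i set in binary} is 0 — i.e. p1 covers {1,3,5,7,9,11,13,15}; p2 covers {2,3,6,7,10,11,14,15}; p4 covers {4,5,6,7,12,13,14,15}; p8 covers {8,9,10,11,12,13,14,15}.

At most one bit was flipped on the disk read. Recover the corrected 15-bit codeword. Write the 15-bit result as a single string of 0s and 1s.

s1 (pos 1,3,5,7,9,11,13,15): 0⊕1⊕0⊕0⊕0⊕1⊕0⊕0 = 0
s2 (pos 2,3,6,7,10,11,14,15): 0⊕1⊕0⊕0⊕1⊕1⊕1⊕0 = 0
s4 (pos 4,5,6,7,12,13,14,15): 0⊕0⊕0⊕0⊕0⊕0⊕1⊕0 = 1
s8 (pos 8,9,10,11,12,13,14,15): 1⊕0⊕1⊕1⊕0⊕0⊕1⊕0 = 0
Syndrome s8…s1 = 0100 → error at position 4.
Flip position 4: 001000010110010 → 001100010110010

001100010110010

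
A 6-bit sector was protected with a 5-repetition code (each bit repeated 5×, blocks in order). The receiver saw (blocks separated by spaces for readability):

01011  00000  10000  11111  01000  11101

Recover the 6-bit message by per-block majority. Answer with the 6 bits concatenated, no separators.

Block 1 (01011): 3 ones → 1
Block 2 (00000): 0 ones → 0
Block 3 (10000): 1 one → 0
Block 4 (11111): 5 ones → 1
Block 5 (01000): 1 one → 0
Block 6 (11101): 4 ones → 1

100101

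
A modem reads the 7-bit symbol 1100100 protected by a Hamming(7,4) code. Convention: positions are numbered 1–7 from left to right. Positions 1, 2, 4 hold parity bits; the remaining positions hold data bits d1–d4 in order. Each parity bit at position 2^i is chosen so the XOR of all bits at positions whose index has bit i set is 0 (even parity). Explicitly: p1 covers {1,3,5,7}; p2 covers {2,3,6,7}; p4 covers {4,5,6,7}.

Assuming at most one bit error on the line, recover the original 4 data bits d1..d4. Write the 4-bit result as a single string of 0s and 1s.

0110

s1 (pos 1,3,5,7): 1⊕0⊕1⊕0 = 0
s2 (pos 2,3,6,7): 1⊕0⊕0⊕0 = 1
s4 (pos 4,5,6,7): 0⊕1⊕0⊕0 = 1
Syndrome s4…s1 = 110 → error at position 6.
Flip position 6: 1100100 → 1100110
Read data bits from positions 3,5,6,7: 0110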